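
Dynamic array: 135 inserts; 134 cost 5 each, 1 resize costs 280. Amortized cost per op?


Formula: Amortized cost = Total cost / Operations
Total cost = (134 * 5) + (1 * 280)
Total cost = 670 + 280 = 950
Amortized = 950 / 135 = 7.037

7.037


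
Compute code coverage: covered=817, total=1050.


Coverage = covered / total * 100
Coverage = 817 / 1050 * 100
Coverage = 77.81%

77.81%


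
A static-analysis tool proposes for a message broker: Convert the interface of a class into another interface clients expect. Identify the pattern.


This matches the Adapter pattern

Adapter


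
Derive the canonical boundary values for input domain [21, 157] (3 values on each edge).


Range: [21, 157]
Boundaries: just below min, min, min+1, max-1, max, just above max
Values: [20, 21, 22, 156, 157, 158]

[20, 21, 22, 156, 157, 158]


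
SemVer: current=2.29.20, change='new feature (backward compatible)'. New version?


Current: 2.29.20
Change category: 'new feature (backward compatible)' → minor bump
SemVer rule: minor bump → increment MINOR, reset PATCH to 0 (MAJOR unchanged)
New: 2.30.0

2.30.0


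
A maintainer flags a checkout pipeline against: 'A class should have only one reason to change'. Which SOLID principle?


This describes the Single Responsibility Principle (SRP)

Single Responsibility Principle (SRP)


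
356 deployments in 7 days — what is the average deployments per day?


Formula: deployments per day = releases / days
= 356 / 7
= 50.857 deploys/day
(equivalently, 356.0 deploys/week)

50.857 deploys/day


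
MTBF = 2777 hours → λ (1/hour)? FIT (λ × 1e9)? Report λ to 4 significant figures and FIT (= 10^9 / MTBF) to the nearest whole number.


Formula: λ = 1 / MTBF; FIT = λ × 1e9 = 1e9 / MTBF
λ = 1 / 2777 ≈ 3.601e-04 failures/hour
FIT = 1e9 / 2777 ≈ 360101 failures per 1e9 hours (nearest whole number)

λ = 3.601e-04 /h, FIT = 360101


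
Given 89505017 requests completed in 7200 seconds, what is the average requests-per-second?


Formula: throughput = requests / seconds
throughput = 89505017 / 7200
throughput = 12431.25 requests/second

12431.25 requests/second


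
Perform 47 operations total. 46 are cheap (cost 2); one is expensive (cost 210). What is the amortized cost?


Formula: Amortized cost = Total cost / Operations
Total cost = (46 * 2) + (1 * 210)
Total cost = 92 + 210 = 302
Amortized = 302 / 47 = 6.4255

6.4255


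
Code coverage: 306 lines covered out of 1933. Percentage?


Coverage = covered / total * 100
Coverage = 306 / 1933 * 100
Coverage = 15.83%

15.83%


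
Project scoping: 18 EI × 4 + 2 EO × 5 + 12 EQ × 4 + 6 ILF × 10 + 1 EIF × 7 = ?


UFP = EI*4 + EO*5 + EQ*4 + ILF*10 + EIF*7
UFP = 18*4 + 2*5 + 12*4 + 6*10 + 1*7
UFP = 72 + 10 + 48 + 60 + 7
UFP = 197

197


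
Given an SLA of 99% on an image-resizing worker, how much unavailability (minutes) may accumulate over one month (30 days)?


Formula: allowed downtime = period * (100 - SLA) / 100
Period (month (30 days)) = 43200 minutes
Unavailability fraction = (100 - 99.0) / 100
Allowed downtime = 43200 * (100 - 99.0) / 100
Allowed downtime = 432.0 minutes

432.0 minutes


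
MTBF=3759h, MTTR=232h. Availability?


Availability = MTBF / (MTBF + MTTR)
Availability = 3759 / (3759 + 232)
Availability = 3759 / 3991
Availability = 94.1869%

94.1869%


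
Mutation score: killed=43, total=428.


Mutation score = killed / total * 100
Mutation score = 43 / 428 * 100
Mutation score = 10.05%

10.05%


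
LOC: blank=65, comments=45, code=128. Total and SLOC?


Total LOC = blank + comment + code
Total LOC = 65 + 45 + 128 = 238
SLOC (source only) = code = 128

Total LOC: 238, SLOC: 128


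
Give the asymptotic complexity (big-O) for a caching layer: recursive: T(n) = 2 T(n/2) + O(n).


Reasoning: master theorem case 2 (merge-sort recurrence)
Complexity: O(n log n)

O(n log n)


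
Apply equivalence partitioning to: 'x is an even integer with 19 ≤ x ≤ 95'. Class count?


Constraint: even integers in [19, 95]
Class 1: x < 19 — out-of-range invalid
Class 2: x in [19,95] but odd — wrong type invalid
Class 3: x in [19,95] and even — valid
Class 4: x > 95 — out-of-range invalid
Total equivalence classes: 4

4 equivalence classes


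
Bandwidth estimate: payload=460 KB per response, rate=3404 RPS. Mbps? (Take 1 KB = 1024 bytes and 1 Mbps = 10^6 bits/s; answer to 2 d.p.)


Formula: Mbps = payload_bytes * RPS * 8 / 1e6
Payload per request = 460 KB = 460 * 1024 = 471040 bytes
Total bytes/sec = 471040 * 3404 = 1603420160
Total bits/sec = 1603420160 * 8 = 12827361280
Mbps = 12827361280 / 1e6 = 12827.36

12827.36 Mbps


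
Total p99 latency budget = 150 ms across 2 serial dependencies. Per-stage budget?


Formula: per_stage = total_budget / stages
per_stage = 150 / 2
per_stage = 75.0 ms

75.0 ms


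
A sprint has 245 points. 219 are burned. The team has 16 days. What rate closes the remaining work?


Formula: Required rate = Remaining points / Days left
Remaining = 245 - 219 = 26 points
Required rate = 26 / 16 = 1.63 points/day

1.63 points/day


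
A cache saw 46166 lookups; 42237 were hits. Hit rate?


Formula: hit rate = hits / (hits + misses) * 100
hit rate = 42237 / (42237 + 3929) * 100
hit rate = 42237 / 46166 * 100
hit rate = 91.49%

91.49%


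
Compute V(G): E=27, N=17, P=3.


Formula: V(G) = E - N + 2P
V(G) = 27 - 17 + 2*3
V(G) = 10 + 6
V(G) = 16

16


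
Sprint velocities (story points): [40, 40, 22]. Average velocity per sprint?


Formula: Avg velocity = Total points / Number of sprints
Points: [40, 40, 22]
Sum = 40 + 40 + 22 = 102
Avg velocity = 102 / 3 = 34.0 points/sprint

34.0 points/sprint


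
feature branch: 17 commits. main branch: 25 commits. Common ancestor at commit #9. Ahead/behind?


Common ancestor: commit #9
feature commits after divergence: 17 - 9 = 8
main commits after divergence: 25 - 9 = 16
feature is 8 commits ahead of main
main is 16 commits ahead of feature

feature ahead: 8, main ahead: 16


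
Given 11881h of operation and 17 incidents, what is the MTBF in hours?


Formula: MTBF = Total operating time / Number of failures
MTBF = 11881 / 17
MTBF = 698.88 hours

698.88 hours


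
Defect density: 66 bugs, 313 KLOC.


Defect density = defects / KLOC
Defect density = 66 / 313
Defect density = 0.211 defects/KLOC

0.211 defects/KLOC


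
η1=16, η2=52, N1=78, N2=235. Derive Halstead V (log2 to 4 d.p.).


Formula: V = N * log2(η), where N = N1 + N2 and η = η1 + η2
η = 16 + 52 = 68
N = 78 + 235 = 313
log2(68) ≈ 6.0875
V = 313 * 6.0875 = 1905.39

1905.39


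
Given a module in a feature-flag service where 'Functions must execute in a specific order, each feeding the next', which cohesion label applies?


Reasoning: Output of one is input to next
Type: Sequential cohesion

Sequential cohesion


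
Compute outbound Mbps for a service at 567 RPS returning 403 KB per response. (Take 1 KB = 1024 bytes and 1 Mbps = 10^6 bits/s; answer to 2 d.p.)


Formula: Mbps = payload_bytes * RPS * 8 / 1e6
Payload per request = 403 KB = 403 * 1024 = 412672 bytes
Total bytes/sec = 412672 * 567 = 233985024
Total bits/sec = 233985024 * 8 = 1871880192
Mbps = 1871880192 / 1e6 = 1871.88

1871.88 Mbps


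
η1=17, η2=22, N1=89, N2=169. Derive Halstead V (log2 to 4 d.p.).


Formula: V = N * log2(η), where N = N1 + N2 and η = η1 + η2
η = 17 + 22 = 39
N = 89 + 169 = 258
log2(39) ≈ 5.2854
V = 258 * 5.2854 = 1363.63

1363.63


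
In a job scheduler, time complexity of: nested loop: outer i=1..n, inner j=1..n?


Reasoning: n iterations times n iterations
Complexity: O(n^2)

O(n^2)


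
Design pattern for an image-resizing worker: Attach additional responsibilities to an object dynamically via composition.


This matches the Decorator pattern

Decorator


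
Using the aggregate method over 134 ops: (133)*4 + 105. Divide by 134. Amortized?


Formula: Amortized cost = Total cost / Operations
Total cost = (133 * 4) + (1 * 105)
Total cost = 532 + 105 = 637
Amortized = 637 / 134 = 4.7537

4.7537


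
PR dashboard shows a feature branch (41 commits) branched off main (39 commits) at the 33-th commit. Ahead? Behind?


Common ancestor: commit #33
feature commits after divergence: 41 - 33 = 8
main commits after divergence: 39 - 33 = 6
feature is 8 commits ahead of main
main is 6 commits ahead of feature

feature ahead: 8, main ahead: 6


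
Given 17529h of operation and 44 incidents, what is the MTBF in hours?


Formula: MTBF = Total operating time / Number of failures
MTBF = 17529 / 44
MTBF = 398.39 hours

398.39 hours


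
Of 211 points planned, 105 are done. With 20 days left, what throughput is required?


Formula: Required rate = Remaining points / Days left
Remaining = 211 - 105 = 106 points
Required rate = 106 / 20 = 5.3 points/day

5.3 points/day


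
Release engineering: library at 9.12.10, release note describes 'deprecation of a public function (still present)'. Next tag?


Current: 9.12.10
Change category: 'deprecation of a public function (still present)' → minor bump
SemVer rule: minor bump → increment MINOR, reset PATCH to 0 (MAJOR unchanged)
New: 9.13.0

9.13.0


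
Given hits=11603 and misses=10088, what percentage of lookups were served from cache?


Formula: hit rate = hits / (hits + misses) * 100
hit rate = 11603 / (11603 + 10088) * 100
hit rate = 11603 / 21691 * 100
hit rate = 53.49%

53.49%


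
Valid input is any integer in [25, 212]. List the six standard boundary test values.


Range: [25, 212]
Boundaries: just below min, min, min+1, max-1, max, just above max
Values: [24, 25, 26, 211, 212, 213]

[24, 25, 26, 211, 212, 213]


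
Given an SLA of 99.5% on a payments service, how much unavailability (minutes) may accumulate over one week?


Formula: allowed downtime = period * (100 - SLA) / 100
Period (week) = 10080 minutes
Unavailability fraction = (100 - 99.5) / 100
Allowed downtime = 10080 * (100 - 99.5) / 100
Allowed downtime = 50.4 minutes

50.4 minutes


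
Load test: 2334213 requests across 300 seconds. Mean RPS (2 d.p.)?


Formula: throughput = requests / seconds
throughput = 2334213 / 300
throughput = 7780.71 requests/second

7780.71 requests/second


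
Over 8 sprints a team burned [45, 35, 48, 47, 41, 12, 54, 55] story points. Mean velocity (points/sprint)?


Formula: Avg velocity = Total points / Number of sprints
Points: [45, 35, 48, 47, 41, 12, 54, 55]
Sum = 45 + 35 + 48 + 47 + 41 + 12 + 54 + 55 = 337
Avg velocity = 337 / 8 = 42.13 points/sprint

42.13 points/sprint


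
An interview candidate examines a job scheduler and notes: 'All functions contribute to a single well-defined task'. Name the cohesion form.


Reasoning: Best: single purpose
Type: Functional cohesion

Functional cohesion


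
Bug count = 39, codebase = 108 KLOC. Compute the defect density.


Defect density = defects / KLOC
Defect density = 39 / 108
Defect density = 0.361 defects/KLOC

0.361 defects/KLOC


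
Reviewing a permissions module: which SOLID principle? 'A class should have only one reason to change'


This describes the Single Responsibility Principle (SRP)

Single Responsibility Principle (SRP)


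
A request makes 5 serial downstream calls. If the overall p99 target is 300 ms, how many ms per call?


Formula: per_stage = total_budget / stages
per_stage = 300 / 5
per_stage = 60.0 ms

60.0 ms


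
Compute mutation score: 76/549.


Mutation score = killed / total * 100
Mutation score = 76 / 549 * 100
Mutation score = 13.84%

13.84%


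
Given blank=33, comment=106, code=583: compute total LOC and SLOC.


Total LOC = blank + comment + code
Total LOC = 33 + 106 + 583 = 722
SLOC (source only) = code = 583

Total LOC: 722, SLOC: 583


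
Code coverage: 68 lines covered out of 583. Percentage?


Coverage = covered / total * 100
Coverage = 68 / 583 * 100
Coverage = 11.66%

11.66%


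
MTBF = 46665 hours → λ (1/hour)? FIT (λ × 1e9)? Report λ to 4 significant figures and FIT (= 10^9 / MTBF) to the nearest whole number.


Formula: λ = 1 / MTBF; FIT = λ × 1e9 = 1e9 / MTBF
λ = 1 / 46665 ≈ 2.143e-05 failures/hour
FIT = 1e9 / 46665 ≈ 21429 failures per 1e9 hours (nearest whole number)

λ = 2.143e-05 /h, FIT = 21429


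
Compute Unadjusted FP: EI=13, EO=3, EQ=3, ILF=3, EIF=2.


UFP = EI*4 + EO*5 + EQ*4 + ILF*10 + EIF*7
UFP = 13*4 + 3*5 + 3*4 + 3*10 + 2*7
UFP = 52 + 15 + 12 + 30 + 14
UFP = 123

123


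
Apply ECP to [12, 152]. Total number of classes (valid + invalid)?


Valid range: [12, 152]
Class 1: x < 12 — invalid
Class 2: 12 ≤ x ≤ 152 — valid
Class 3: x > 152 — invalid
Total equivalence classes: 3

3 equivalence classes


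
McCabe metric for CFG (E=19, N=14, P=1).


Formula: V(G) = E - N + 2P
V(G) = 19 - 14 + 2*1
V(G) = 5 + 2
V(G) = 7

7


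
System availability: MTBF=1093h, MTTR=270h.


Availability = MTBF / (MTBF + MTTR)
Availability = 1093 / (1093 + 270)
Availability = 1093 / 1363
Availability = 80.1908%

80.1908%


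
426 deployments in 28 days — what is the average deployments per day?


Formula: deployments per day = releases / days
= 426 / 28
= 15.214 deploys/day
(equivalently, 106.5 deploys/week)

15.214 deploys/day


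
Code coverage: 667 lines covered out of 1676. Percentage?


Coverage = covered / total * 100
Coverage = 667 / 1676 * 100
Coverage = 39.8%

39.8%


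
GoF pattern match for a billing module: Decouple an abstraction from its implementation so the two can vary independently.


This matches the Bridge pattern

Bridge


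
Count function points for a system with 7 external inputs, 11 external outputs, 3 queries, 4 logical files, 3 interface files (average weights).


UFP = EI*4 + EO*5 + EQ*4 + ILF*10 + EIF*7
UFP = 7*4 + 11*5 + 3*4 + 4*10 + 3*7
UFP = 28 + 55 + 12 + 40 + 21
UFP = 156

156


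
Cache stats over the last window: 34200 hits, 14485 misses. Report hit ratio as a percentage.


Formula: hit rate = hits / (hits + misses) * 100
hit rate = 34200 / (34200 + 14485) * 100
hit rate = 34200 / 48685 * 100
hit rate = 70.25%

70.25%


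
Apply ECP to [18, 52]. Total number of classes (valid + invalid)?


Valid range: [18, 52]
Class 1: x < 18 — invalid
Class 2: 18 ≤ x ≤ 52 — valid
Class 3: x > 52 — invalid
Total equivalence classes: 3

3 equivalence classes


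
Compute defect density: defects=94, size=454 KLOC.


Defect density = defects / KLOC
Defect density = 94 / 454
Defect density = 0.207 defects/KLOC

0.207 defects/KLOC


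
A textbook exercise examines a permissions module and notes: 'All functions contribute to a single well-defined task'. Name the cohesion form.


Reasoning: Best: single purpose
Type: Functional cohesion

Functional cohesion


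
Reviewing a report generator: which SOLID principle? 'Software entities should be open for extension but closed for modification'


This describes the Open/Closed Principle (OCP)

Open/Closed Principle (OCP)


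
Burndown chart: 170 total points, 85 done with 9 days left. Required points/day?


Formula: Required rate = Remaining points / Days left
Remaining = 170 - 85 = 85 points
Required rate = 85 / 9 = 9.44 points/day

9.44 points/day


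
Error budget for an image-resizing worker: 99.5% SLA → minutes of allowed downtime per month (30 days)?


Formula: allowed downtime = period * (100 - SLA) / 100
Period (month (30 days)) = 43200 minutes
Unavailability fraction = (100 - 99.5) / 100
Allowed downtime = 43200 * (100 - 99.5) / 100
Allowed downtime = 216.0 minutes

216.0 minutes


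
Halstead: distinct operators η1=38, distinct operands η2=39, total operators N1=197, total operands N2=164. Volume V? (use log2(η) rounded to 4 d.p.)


Formula: V = N * log2(η), where N = N1 + N2 and η = η1 + η2
η = 38 + 39 = 77
N = 197 + 164 = 361
log2(77) ≈ 6.2668
V = 361 * 6.2668 = 2262.31

2262.31


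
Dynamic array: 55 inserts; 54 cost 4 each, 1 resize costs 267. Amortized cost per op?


Formula: Amortized cost = Total cost / Operations
Total cost = (54 * 4) + (1 * 267)
Total cost = 216 + 267 = 483
Amortized = 483 / 55 = 8.7818

8.7818


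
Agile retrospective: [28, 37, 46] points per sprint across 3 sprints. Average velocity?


Formula: Avg velocity = Total points / Number of sprints
Points: [28, 37, 46]
Sum = 28 + 37 + 46 = 111
Avg velocity = 111 / 3 = 37.0 points/sprint

37.0 points/sprint


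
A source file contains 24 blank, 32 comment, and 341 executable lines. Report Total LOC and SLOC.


Total LOC = blank + comment + code
Total LOC = 24 + 32 + 341 = 397
SLOC (source only) = code = 341

Total LOC: 397, SLOC: 341


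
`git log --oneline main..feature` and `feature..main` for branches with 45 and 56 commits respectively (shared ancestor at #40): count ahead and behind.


Common ancestor: commit #40
feature commits after divergence: 45 - 40 = 5
main commits after divergence: 56 - 40 = 16
feature is 5 commits ahead of main
main is 16 commits ahead of feature

feature ahead: 5, main ahead: 16


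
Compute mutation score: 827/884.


Mutation score = killed / total * 100
Mutation score = 827 / 884 * 100
Mutation score = 93.55%

93.55%


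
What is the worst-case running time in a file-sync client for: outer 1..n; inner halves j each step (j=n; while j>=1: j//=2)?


Reasoning: n times log n
Complexity: O(n log n)

O(n log n)


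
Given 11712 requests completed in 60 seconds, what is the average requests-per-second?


Formula: throughput = requests / seconds
throughput = 11712 / 60
throughput = 195.2 requests/second

195.2 requests/second


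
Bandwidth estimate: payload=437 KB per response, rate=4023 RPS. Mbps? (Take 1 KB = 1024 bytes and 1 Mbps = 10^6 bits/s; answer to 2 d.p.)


Formula: Mbps = payload_bytes * RPS * 8 / 1e6
Payload per request = 437 KB = 437 * 1024 = 447488 bytes
Total bytes/sec = 447488 * 4023 = 1800244224
Total bits/sec = 1800244224 * 8 = 14401953792
Mbps = 14401953792 / 1e6 = 14401.95

14401.95 Mbps


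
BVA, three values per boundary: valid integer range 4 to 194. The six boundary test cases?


Range: [4, 194]
Boundaries: just below min, min, min+1, max-1, max, just above max
Values: [3, 4, 5, 193, 194, 195]

[3, 4, 5, 193, 194, 195]


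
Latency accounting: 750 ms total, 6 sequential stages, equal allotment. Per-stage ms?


Formula: per_stage = total_budget / stages
per_stage = 750 / 6
per_stage = 125.0 ms

125.0 ms


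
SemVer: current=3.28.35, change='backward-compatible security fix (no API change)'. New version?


Current: 3.28.35
Change category: 'backward-compatible security fix (no API change)' → patch bump
SemVer rule: patch bump → increment PATCH (MAJOR and MINOR unchanged)
New: 3.28.36

3.28.36


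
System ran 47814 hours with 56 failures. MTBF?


Formula: MTBF = Total operating time / Number of failures
MTBF = 47814 / 56
MTBF = 853.82 hours

853.82 hours


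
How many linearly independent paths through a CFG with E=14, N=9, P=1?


Formula: V(G) = E - N + 2P
V(G) = 14 - 9 + 2*1
V(G) = 5 + 2
V(G) = 7

7


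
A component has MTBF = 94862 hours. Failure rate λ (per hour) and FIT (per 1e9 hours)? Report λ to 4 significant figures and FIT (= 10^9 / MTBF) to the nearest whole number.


Formula: λ = 1 / MTBF; FIT = λ × 1e9 = 1e9 / MTBF
λ = 1 / 94862 ≈ 1.054e-05 failures/hour
FIT = 1e9 / 94862 ≈ 10542 failures per 1e9 hours (nearest whole number)

λ = 1.054e-05 /h, FIT = 10542


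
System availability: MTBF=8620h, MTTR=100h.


Availability = MTBF / (MTBF + MTTR)
Availability = 8620 / (8620 + 100)
Availability = 8620 / 8720
Availability = 98.8532%

98.8532%


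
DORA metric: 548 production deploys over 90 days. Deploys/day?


Formula: deployments per day = releases / days
= 548 / 90
= 6.089 deploys/day
(equivalently, 42.62 deploys/week)

6.089 deploys/day


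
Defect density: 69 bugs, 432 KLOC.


Defect density = defects / KLOC
Defect density = 69 / 432
Defect density = 0.16 defects/KLOC

0.16 defects/KLOC


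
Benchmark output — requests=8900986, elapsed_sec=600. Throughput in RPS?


Formula: throughput = requests / seconds
throughput = 8900986 / 600
throughput = 14834.98 requests/second

14834.98 requests/second


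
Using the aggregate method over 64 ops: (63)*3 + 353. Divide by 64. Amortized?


Formula: Amortized cost = Total cost / Operations
Total cost = (63 * 3) + (1 * 353)
Total cost = 189 + 353 = 542
Amortized = 542 / 64 = 8.4688

8.4688


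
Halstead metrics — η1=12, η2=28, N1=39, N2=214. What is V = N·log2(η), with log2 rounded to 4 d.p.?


Formula: V = N * log2(η), where N = N1 + N2 and η = η1 + η2
η = 12 + 28 = 40
N = 39 + 214 = 253
log2(40) ≈ 5.3219
V = 253 * 5.3219 = 1346.44

1346.44


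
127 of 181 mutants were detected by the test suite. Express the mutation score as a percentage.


Mutation score = killed / total * 100
Mutation score = 127 / 181 * 100
Mutation score = 70.17%

70.17%


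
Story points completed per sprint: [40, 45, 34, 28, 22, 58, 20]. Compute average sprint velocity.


Formula: Avg velocity = Total points / Number of sprints
Points: [40, 45, 34, 28, 22, 58, 20]
Sum = 40 + 45 + 34 + 28 + 22 + 58 + 20 = 247
Avg velocity = 247 / 7 = 35.29 points/sprint

35.29 points/sprint


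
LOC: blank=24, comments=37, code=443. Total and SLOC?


Total LOC = blank + comment + code
Total LOC = 24 + 37 + 443 = 504
SLOC (source only) = code = 443

Total LOC: 504, SLOC: 443


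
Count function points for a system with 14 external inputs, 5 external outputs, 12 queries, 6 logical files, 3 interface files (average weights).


UFP = EI*4 + EO*5 + EQ*4 + ILF*10 + EIF*7
UFP = 14*4 + 5*5 + 12*4 + 6*10 + 3*7
UFP = 56 + 25 + 48 + 60 + 21
UFP = 210

210


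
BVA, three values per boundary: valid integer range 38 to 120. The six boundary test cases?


Range: [38, 120]
Boundaries: just below min, min, min+1, max-1, max, just above max
Values: [37, 38, 39, 119, 120, 121]

[37, 38, 39, 119, 120, 121]


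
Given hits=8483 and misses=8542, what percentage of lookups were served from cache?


Formula: hit rate = hits / (hits + misses) * 100
hit rate = 8483 / (8483 + 8542) * 100
hit rate = 8483 / 17025 * 100
hit rate = 49.83%

49.83%


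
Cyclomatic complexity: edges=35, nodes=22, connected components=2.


Formula: V(G) = E - N + 2P
V(G) = 35 - 22 + 2*2
V(G) = 13 + 4
V(G) = 17

17


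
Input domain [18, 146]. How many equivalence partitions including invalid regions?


Valid range: [18, 146]
Class 1: x < 18 — invalid
Class 2: 18 ≤ x ≤ 146 — valid
Class 3: x > 146 — invalid
Total equivalence classes: 3

3 equivalence classes


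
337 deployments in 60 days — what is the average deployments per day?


Formula: deployments per day = releases / days
= 337 / 60
= 5.617 deploys/day
(equivalently, 39.32 deploys/week)

5.617 deploys/day


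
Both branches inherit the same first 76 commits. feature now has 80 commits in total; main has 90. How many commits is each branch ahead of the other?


Common ancestor: commit #76
feature commits after divergence: 80 - 76 = 4
main commits after divergence: 90 - 76 = 14
feature is 4 commits ahead of main
main is 14 commits ahead of feature

feature ahead: 4, main ahead: 14


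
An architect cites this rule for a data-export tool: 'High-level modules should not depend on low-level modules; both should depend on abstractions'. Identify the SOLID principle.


This describes the Dependency Inversion Principle (DIP)

Dependency Inversion Principle (DIP)


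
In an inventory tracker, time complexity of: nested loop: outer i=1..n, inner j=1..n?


Reasoning: n iterations times n iterations
Complexity: O(n^2)

O(n^2)


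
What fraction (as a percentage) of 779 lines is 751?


Coverage = covered / total * 100
Coverage = 751 / 779 * 100
Coverage = 96.41%

96.41%


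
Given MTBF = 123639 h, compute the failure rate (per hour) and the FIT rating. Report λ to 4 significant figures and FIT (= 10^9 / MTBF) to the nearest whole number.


Formula: λ = 1 / MTBF; FIT = λ × 1e9 = 1e9 / MTBF
λ = 1 / 123639 ≈ 8.088e-06 failures/hour
FIT = 1e9 / 123639 ≈ 8088 failures per 1e9 hours (nearest whole number)

λ = 8.088e-06 /h, FIT = 8088


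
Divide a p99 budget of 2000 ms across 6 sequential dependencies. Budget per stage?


Formula: per_stage = total_budget / stages
per_stage = 2000 / 6
per_stage = 333.33 ms

333.33 ms


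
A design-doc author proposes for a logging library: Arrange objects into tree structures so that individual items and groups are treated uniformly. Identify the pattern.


This matches the Composite pattern

Composite


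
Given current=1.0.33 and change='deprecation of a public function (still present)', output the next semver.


Current: 1.0.33
Change category: 'deprecation of a public function (still present)' → minor bump
SemVer rule: minor bump → increment MINOR, reset PATCH to 0 (MAJOR unchanged)
New: 1.1.0

1.1.0


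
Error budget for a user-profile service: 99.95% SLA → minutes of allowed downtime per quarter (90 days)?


Formula: allowed downtime = period * (100 - SLA) / 100
Period (quarter (90 days)) = 129600 minutes
Unavailability fraction = (100 - 99.95) / 100
Allowed downtime = 129600 * (100 - 99.95) / 100
Allowed downtime = 64.8 minutes

64.8 minutes


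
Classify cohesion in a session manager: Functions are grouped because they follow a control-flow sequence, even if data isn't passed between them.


Reasoning: Grouped by order of execution within a routine, not by data flow
Type: Procedural cohesion

Procedural cohesion


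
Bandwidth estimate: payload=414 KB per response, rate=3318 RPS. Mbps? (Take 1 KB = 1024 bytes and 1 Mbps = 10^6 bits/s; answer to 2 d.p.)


Formula: Mbps = payload_bytes * RPS * 8 / 1e6
Payload per request = 414 KB = 414 * 1024 = 423936 bytes
Total bytes/sec = 423936 * 3318 = 1406619648
Total bits/sec = 1406619648 * 8 = 11252957184
Mbps = 11252957184 / 1e6 = 11252.96

11252.96 Mbps


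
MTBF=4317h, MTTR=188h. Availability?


Availability = MTBF / (MTBF + MTTR)
Availability = 4317 / (4317 + 188)
Availability = 4317 / 4505
Availability = 95.8269%

95.8269%


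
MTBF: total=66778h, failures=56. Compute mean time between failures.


Formula: MTBF = Total operating time / Number of failures
MTBF = 66778 / 56
MTBF = 1192.46 hours

1192.46 hours


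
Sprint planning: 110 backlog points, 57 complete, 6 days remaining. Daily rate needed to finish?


Formula: Required rate = Remaining points / Days left
Remaining = 110 - 57 = 53 points
Required rate = 53 / 6 = 8.83 points/day

8.83 points/day


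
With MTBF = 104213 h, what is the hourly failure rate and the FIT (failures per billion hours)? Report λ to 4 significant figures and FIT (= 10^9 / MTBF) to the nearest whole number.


Formula: λ = 1 / MTBF; FIT = λ × 1e9 = 1e9 / MTBF
λ = 1 / 104213 ≈ 9.596e-06 failures/hour
FIT = 1e9 / 104213 ≈ 9596 failures per 1e9 hours (nearest whole number)

λ = 9.596e-06 /h, FIT = 9596


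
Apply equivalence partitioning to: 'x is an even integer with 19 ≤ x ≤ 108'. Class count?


Constraint: even integers in [19, 108]
Class 1: x < 19 — out-of-range invalid
Class 2: x in [19,108] but odd — wrong type invalid
Class 3: x in [19,108] and even — valid
Class 4: x > 108 — out-of-range invalid
Total equivalence classes: 4

4 equivalence classes


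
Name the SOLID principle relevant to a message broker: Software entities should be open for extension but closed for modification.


This describes the Open/Closed Principle (OCP)

Open/Closed Principle (OCP)


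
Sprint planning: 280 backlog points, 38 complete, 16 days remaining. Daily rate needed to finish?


Formula: Required rate = Remaining points / Days left
Remaining = 280 - 38 = 242 points
Required rate = 242 / 16 = 15.13 points/day

15.13 points/day


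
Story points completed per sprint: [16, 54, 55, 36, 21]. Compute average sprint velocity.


Formula: Avg velocity = Total points / Number of sprints
Points: [16, 54, 55, 36, 21]
Sum = 16 + 54 + 55 + 36 + 21 = 182
Avg velocity = 182 / 5 = 36.4 points/sprint

36.4 points/sprint


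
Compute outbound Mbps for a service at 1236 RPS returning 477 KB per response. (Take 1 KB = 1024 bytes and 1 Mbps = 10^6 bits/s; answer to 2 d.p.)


Formula: Mbps = payload_bytes * RPS * 8 / 1e6
Payload per request = 477 KB = 477 * 1024 = 488448 bytes
Total bytes/sec = 488448 * 1236 = 603721728
Total bits/sec = 603721728 * 8 = 4829773824
Mbps = 4829773824 / 1e6 = 4829.77

4829.77 Mbps


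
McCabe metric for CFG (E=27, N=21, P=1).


Formula: V(G) = E - N + 2P
V(G) = 27 - 21 + 2*1
V(G) = 6 + 2
V(G) = 8

8


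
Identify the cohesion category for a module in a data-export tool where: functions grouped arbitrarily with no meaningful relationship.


Reasoning: Worst: random grouping
Type: Coincidental cohesion

Coincidental cohesion


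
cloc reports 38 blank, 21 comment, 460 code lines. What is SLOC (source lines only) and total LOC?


Total LOC = blank + comment + code
Total LOC = 38 + 21 + 460 = 519
SLOC (source only) = code = 460

Total LOC: 519, SLOC: 460


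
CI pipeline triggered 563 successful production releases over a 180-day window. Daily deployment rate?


Formula: deployments per day = releases / days
= 563 / 180
= 3.128 deploys/day
(equivalently, 21.89 deploys/week)

3.128 deploys/day


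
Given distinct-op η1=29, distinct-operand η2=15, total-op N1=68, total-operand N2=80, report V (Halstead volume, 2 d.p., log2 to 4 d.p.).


Formula: V = N * log2(η), where N = N1 + N2 and η = η1 + η2
η = 29 + 15 = 44
N = 68 + 80 = 148
log2(44) ≈ 5.4594
V = 148 * 5.4594 = 807.99

807.99


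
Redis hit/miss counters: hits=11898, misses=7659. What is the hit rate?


Formula: hit rate = hits / (hits + misses) * 100
hit rate = 11898 / (11898 + 7659) * 100
hit rate = 11898 / 19557 * 100
hit rate = 60.84%

60.84%


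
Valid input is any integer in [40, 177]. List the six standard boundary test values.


Range: [40, 177]
Boundaries: just below min, min, min+1, max-1, max, just above max
Values: [39, 40, 41, 176, 177, 178]

[39, 40, 41, 176, 177, 178]


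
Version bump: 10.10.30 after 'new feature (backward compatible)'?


Current: 10.10.30
Change category: 'new feature (backward compatible)' → minor bump
SemVer rule: minor bump → increment MINOR, reset PATCH to 0 (MAJOR unchanged)
New: 10.11.0

10.11.0


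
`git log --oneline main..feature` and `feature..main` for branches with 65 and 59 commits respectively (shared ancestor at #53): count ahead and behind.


Common ancestor: commit #53
feature commits after divergence: 65 - 53 = 12
main commits after divergence: 59 - 53 = 6
feature is 12 commits ahead of main
main is 6 commits ahead of feature

feature ahead: 12, main ahead: 6


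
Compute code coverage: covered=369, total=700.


Coverage = covered / total * 100
Coverage = 369 / 700 * 100
Coverage = 52.71%

52.71%


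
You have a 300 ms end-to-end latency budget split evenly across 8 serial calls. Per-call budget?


Formula: per_stage = total_budget / stages
per_stage = 300 / 8
per_stage = 37.5 ms

37.5 ms


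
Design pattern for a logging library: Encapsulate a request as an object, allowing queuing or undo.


This matches the Command pattern

Command


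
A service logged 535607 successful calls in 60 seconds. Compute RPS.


Formula: throughput = requests / seconds
throughput = 535607 / 60
throughput = 8926.78 requests/second

8926.78 requests/second


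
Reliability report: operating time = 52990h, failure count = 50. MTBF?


Formula: MTBF = Total operating time / Number of failures
MTBF = 52990 / 50
MTBF = 1059.8 hours

1059.8 hours


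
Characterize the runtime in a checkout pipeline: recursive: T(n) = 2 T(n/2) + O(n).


Reasoning: master theorem case 2 (merge-sort recurrence)
Complexity: O(n log n)

O(n log n)


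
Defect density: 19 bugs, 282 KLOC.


Defect density = defects / KLOC
Defect density = 19 / 282
Defect density = 0.067 defects/KLOC

0.067 defects/KLOC


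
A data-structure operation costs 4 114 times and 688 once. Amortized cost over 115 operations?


Formula: Amortized cost = Total cost / Operations
Total cost = (114 * 4) + (1 * 688)
Total cost = 456 + 688 = 1144
Amortized = 1144 / 115 = 9.9478

9.9478


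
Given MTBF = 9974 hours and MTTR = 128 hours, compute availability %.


Availability = MTBF / (MTBF + MTTR)
Availability = 9974 / (9974 + 128)
Availability = 9974 / 10102
Availability = 98.7329%

98.7329%


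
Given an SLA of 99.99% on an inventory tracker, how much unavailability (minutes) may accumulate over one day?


Formula: allowed downtime = period * (100 - SLA) / 100
Period (day) = 1440 minutes
Unavailability fraction = (100 - 99.99) / 100
Allowed downtime = 1440 * (100 - 99.99) / 100
Allowed downtime = 0.144 minutes

0.144 minutes


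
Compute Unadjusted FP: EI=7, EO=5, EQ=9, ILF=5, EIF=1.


UFP = EI*4 + EO*5 + EQ*4 + ILF*10 + EIF*7
UFP = 7*4 + 5*5 + 9*4 + 5*10 + 1*7
UFP = 28 + 25 + 36 + 50 + 7
UFP = 146

146


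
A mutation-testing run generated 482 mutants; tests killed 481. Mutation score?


Mutation score = killed / total * 100
Mutation score = 481 / 482 * 100
Mutation score = 99.79%

99.79%


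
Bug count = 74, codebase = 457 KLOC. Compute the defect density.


Defect density = defects / KLOC
Defect density = 74 / 457
Defect density = 0.162 defects/KLOC

0.162 defects/KLOC


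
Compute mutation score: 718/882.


Mutation score = killed / total * 100
Mutation score = 718 / 882 * 100
Mutation score = 81.41%

81.41%


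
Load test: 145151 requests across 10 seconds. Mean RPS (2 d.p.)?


Formula: throughput = requests / seconds
throughput = 145151 / 10
throughput = 14515.1 requests/second

14515.1 requests/second


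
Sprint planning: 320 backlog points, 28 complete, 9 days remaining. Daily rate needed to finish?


Formula: Required rate = Remaining points / Days left
Remaining = 320 - 28 = 292 points
Required rate = 292 / 9 = 32.44 points/day

32.44 points/day


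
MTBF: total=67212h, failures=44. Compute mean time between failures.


Formula: MTBF = Total operating time / Number of failures
MTBF = 67212 / 44
MTBF = 1527.55 hours

1527.55 hours


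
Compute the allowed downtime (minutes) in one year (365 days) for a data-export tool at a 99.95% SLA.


Formula: allowed downtime = period * (100 - SLA) / 100
Period (year (365 days)) = 525600 minutes
Unavailability fraction = (100 - 99.95) / 100
Allowed downtime = 525600 * (100 - 99.95) / 100
Allowed downtime = 262.8 minutes

262.8 minutes


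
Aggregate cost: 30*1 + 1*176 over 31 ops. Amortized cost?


Formula: Amortized cost = Total cost / Operations
Total cost = (30 * 1) + (1 * 176)
Total cost = 30 + 176 = 206
Amortized = 206 / 31 = 6.6452

6.6452


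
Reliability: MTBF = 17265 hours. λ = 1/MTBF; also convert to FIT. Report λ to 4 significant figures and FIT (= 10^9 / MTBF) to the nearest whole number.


Formula: λ = 1 / MTBF; FIT = λ × 1e9 = 1e9 / MTBF
λ = 1 / 17265 ≈ 5.792e-05 failures/hour
FIT = 1e9 / 17265 ≈ 57921 failures per 1e9 hours (nearest whole number)

λ = 5.792e-05 /h, FIT = 57921


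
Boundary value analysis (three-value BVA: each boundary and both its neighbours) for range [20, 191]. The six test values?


Range: [20, 191]
Boundaries: just below min, min, min+1, max-1, max, just above max
Values: [19, 20, 21, 190, 191, 192]

[19, 20, 21, 190, 191, 192]


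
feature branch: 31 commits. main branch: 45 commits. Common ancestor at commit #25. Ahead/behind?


Common ancestor: commit #25
feature commits after divergence: 31 - 25 = 6
main commits after divergence: 45 - 25 = 20
feature is 6 commits ahead of main
main is 20 commits ahead of feature

feature ahead: 6, main ahead: 20


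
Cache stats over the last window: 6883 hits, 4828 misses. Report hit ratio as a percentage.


Formula: hit rate = hits / (hits + misses) * 100
hit rate = 6883 / (6883 + 4828) * 100
hit rate = 6883 / 11711 * 100
hit rate = 58.77%

58.77%


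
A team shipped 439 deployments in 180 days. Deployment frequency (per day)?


Formula: deployments per day = releases / days
= 439 / 180
= 2.439 deploys/day
(equivalently, 17.07 deploys/week)

2.439 deploys/day


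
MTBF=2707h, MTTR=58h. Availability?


Availability = MTBF / (MTBF + MTTR)
Availability = 2707 / (2707 + 58)
Availability = 2707 / 2765
Availability = 97.9024%

97.9024%


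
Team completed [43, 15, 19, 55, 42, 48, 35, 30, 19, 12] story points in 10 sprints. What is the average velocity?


Formula: Avg velocity = Total points / Number of sprints
Points: [43, 15, 19, 55, 42, 48, 35, 30, 19, 12]
Sum = 43 + 15 + 19 + 55 + 42 + 48 + 35 + 30 + 19 + 12 = 318
Avg velocity = 318 / 10 = 31.8 points/sprint

31.8 points/sprint


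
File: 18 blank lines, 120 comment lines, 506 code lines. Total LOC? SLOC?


Total LOC = blank + comment + code
Total LOC = 18 + 120 + 506 = 644
SLOC (source only) = code = 506

Total LOC: 644, SLOC: 506


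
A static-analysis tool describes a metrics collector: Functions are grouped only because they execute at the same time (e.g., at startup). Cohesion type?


Reasoning: Related by timing only
Type: Temporal cohesion

Temporal cohesion


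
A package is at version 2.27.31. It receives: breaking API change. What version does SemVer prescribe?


Current: 2.27.31
Change category: 'breaking API change' → major bump
SemVer rule: major bump → increment MAJOR, reset MINOR and PATCH to 0
New: 3.0.0

3.0.0


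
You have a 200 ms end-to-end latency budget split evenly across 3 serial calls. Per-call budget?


Formula: per_stage = total_budget / stages
per_stage = 200 / 3
per_stage = 66.67 ms

66.67 ms


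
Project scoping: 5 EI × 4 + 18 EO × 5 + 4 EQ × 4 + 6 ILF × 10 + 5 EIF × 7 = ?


UFP = EI*4 + EO*5 + EQ*4 + ILF*10 + EIF*7
UFP = 5*4 + 18*5 + 4*4 + 6*10 + 5*7
UFP = 20 + 90 + 16 + 60 + 35
UFP = 221

221


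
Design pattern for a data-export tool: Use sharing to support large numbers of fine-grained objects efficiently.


This matches the Flyweight pattern

Flyweight


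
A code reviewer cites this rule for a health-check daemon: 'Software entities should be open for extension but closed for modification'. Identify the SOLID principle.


This describes the Open/Closed Principle (OCP)

Open/Closed Principle (OCP)


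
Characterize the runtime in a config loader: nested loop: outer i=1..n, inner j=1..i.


Reasoning: triangle: n(n+1)/2 ~ n^2/2
Complexity: O(n^2)

O(n^2)


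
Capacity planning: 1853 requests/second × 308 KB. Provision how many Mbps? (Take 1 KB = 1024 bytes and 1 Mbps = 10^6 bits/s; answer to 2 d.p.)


Formula: Mbps = payload_bytes * RPS * 8 / 1e6
Payload per request = 308 KB = 308 * 1024 = 315392 bytes
Total bytes/sec = 315392 * 1853 = 584421376
Total bits/sec = 584421376 * 8 = 4675371008
Mbps = 4675371008 / 1e6 = 4675.37

4675.37 Mbps


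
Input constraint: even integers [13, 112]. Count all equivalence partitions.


Constraint: even integers in [13, 112]
Class 1: x < 13 — out-of-range invalid
Class 2: x in [13,112] but odd — wrong type invalid
Class 3: x in [13,112] and even — valid
Class 4: x > 112 — out-of-range invalid
Total equivalence classes: 4

4 equivalence classes


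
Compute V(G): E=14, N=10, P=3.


Formula: V(G) = E - N + 2P
V(G) = 14 - 10 + 2*3
V(G) = 4 + 6
V(G) = 10

10


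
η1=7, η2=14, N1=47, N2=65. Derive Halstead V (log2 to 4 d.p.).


Formula: V = N * log2(η), where N = N1 + N2 and η = η1 + η2
η = 7 + 14 = 21
N = 47 + 65 = 112
log2(21) ≈ 4.3923
V = 112 * 4.3923 = 491.94

491.94
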